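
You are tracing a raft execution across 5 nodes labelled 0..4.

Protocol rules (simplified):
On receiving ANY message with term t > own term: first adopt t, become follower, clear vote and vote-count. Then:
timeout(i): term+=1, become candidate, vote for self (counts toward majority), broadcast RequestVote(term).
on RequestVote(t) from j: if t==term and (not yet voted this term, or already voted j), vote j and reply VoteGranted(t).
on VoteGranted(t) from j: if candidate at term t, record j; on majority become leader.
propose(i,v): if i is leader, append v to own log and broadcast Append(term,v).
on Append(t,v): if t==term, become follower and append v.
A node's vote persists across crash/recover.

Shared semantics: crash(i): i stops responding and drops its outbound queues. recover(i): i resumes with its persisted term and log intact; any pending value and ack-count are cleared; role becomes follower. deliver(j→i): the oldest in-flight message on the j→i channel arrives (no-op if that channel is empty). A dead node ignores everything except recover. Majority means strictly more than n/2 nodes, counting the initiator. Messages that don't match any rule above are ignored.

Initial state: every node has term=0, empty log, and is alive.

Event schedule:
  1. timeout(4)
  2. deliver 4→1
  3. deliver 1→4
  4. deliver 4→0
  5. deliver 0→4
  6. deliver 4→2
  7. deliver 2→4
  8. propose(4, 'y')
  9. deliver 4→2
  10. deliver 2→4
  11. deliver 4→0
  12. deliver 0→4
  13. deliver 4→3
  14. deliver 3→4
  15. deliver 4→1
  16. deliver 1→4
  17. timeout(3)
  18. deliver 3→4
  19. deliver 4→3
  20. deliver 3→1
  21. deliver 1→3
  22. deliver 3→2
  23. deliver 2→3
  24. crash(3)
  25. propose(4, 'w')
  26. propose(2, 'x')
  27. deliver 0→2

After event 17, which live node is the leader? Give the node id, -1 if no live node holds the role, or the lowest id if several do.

[1] timeout(4) → N4(cand t1 [-])
[2] deliver 4→1 → N1(foll t1 [-])
[3] deliver 1→4 → ∅
[4] deliver 4→0 → N0(foll t1 [-])
[5] deliver 0→4 → N4(lead t1 [-])
[6] deliver 4→2 → N2(foll t1 [-])
[7] deliver 2→4 → ∅
[8] propose(4,'y') → N4(lead t1 [y])
[9] deliver 4→2 → N2(foll t1 [y])
[10] deliver 2→4 → ∅
[11] deliver 4→0 → N0(foll t1 [y])
[12] deliver 0→4 → ∅
[13] deliver 4→3 → N3(foll t1 [-])
[14] deliver 3→4 → ∅
[15] deliver 4→1 → N1(foll t1 [y])
[16] deliver 1→4 → ∅
[17] timeout(3) → N3(cand t2 [-])

4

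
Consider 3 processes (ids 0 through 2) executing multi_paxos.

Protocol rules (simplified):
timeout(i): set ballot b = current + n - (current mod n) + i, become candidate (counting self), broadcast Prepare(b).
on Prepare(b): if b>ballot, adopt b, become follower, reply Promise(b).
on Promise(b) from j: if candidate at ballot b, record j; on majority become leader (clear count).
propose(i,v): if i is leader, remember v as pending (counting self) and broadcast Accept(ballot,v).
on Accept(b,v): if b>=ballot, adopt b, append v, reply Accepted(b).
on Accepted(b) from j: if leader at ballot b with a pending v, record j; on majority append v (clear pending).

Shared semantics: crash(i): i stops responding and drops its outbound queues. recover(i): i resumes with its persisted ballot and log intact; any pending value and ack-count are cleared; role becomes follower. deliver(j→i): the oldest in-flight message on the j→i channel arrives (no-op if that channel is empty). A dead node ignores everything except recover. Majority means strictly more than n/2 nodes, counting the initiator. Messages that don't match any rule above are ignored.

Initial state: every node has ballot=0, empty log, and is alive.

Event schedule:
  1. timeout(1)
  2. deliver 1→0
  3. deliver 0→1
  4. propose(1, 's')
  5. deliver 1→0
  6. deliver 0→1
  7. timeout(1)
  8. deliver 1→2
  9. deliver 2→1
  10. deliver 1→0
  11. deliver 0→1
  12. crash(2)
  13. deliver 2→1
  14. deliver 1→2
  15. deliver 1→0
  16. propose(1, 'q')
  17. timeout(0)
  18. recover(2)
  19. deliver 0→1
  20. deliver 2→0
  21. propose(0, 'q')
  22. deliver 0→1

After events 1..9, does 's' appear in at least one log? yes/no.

[1] timeout(1) → N1(cand b4 [-])
[2] deliver 1→0 → N0(foll b4 [-])
[3] deliver 0→1 → N1(lead b4 [-])
[4] propose(1,'s') → ∅
[5] deliver 1→0 → N0(foll b4 [s])
[6] deliver 0→1 → N1(lead b4 [s])
[7] timeout(1) → N1(cand b7 [s])
[8] deliver 1→2 → N2(foll b4 [-])
[9] deliver 2→1 → ∅

yes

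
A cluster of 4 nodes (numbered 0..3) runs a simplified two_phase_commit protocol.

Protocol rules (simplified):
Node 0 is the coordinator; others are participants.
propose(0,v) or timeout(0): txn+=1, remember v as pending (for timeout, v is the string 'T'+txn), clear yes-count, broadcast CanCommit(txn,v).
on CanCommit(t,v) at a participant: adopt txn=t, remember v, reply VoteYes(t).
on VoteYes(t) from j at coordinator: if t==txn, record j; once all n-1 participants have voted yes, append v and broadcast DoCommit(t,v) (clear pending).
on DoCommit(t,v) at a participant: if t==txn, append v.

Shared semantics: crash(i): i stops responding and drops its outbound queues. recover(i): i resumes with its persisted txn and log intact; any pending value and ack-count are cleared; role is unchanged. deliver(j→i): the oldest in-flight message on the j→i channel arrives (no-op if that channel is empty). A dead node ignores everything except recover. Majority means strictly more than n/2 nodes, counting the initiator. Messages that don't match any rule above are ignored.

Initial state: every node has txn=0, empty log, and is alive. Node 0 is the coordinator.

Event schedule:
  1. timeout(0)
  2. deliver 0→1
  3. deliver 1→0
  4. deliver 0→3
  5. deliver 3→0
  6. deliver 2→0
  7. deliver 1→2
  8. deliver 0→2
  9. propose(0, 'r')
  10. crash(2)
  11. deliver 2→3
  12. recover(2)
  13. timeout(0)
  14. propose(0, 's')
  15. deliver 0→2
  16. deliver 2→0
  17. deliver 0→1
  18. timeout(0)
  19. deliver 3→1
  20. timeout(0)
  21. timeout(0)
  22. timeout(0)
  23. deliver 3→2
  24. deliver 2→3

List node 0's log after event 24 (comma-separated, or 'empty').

1. timeout(0):  <0:coor t1 ->
2. deliver 0→1:  <1:part t1 ->
3. deliver 1→0:  nop
4. deliver 0→3:  <3:part t1 ->
5. deliver 3→0:  nop
6. deliver 2→0:  nop
7. deliver 1→2:  nop
8. deliver 0→2:  <2:part t1 ->
9. propose(0,'r'):  <0:coor t2 ->
10. crash(2):  <2:✗part t1 ->
11. deliver 2→3:  nop
12. recover(2):  <2:part t1 ->
13. timeout(0):  <0:coor t3 ->
14. propose(0,'s'):  <0:coor t4 ->
15. deliver 0→2:  <2:part t2 ->
16. deliver 2→0:  nop
17. deliver 0→1:  <1:part t2 ->
18. timeout(0):  <0:coor t5 ->
19. deliver 3→1:  nop
20. timeout(0):  <0:coor t6 ->
21. timeout(0):  <0:coor t7 ->
22. timeout(0):  <0:coor t8 ->
23. deliver 3→2:  nop
24. deliver 2→3:  nop

empty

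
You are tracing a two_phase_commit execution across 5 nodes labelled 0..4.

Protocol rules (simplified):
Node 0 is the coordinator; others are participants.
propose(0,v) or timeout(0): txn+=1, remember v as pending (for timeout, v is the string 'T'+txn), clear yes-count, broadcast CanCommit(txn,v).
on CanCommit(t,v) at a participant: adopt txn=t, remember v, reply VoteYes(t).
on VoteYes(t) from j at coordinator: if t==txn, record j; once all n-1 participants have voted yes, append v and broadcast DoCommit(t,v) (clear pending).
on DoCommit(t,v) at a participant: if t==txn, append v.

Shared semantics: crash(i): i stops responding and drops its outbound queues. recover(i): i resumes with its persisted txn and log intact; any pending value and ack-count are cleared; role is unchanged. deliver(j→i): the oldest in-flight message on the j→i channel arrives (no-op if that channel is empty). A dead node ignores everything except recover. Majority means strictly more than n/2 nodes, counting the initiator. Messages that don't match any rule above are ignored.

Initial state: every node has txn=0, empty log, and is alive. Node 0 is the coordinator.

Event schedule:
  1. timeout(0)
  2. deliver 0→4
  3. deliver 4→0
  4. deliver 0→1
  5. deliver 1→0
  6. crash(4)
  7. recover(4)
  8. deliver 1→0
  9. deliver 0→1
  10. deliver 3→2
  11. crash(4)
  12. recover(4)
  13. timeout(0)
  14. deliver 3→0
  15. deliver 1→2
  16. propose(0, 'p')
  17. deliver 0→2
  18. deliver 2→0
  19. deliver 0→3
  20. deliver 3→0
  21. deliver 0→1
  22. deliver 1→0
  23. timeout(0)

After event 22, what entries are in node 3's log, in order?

empty

1. timeout(0):  <0:coor t1 ->
2. deliver 0→4:  <4:part t1 ->
3. deliver 4→0:  nop
4. deliver 0→1:  <1:part t1 ->
5. deliver 1→0:  nop
6. crash(4):  <4:✗part t1 ->
7. recover(4):  <4:part t1 ->
8. deliver 1→0:  nop
9. deliver 0→1:  nop
10. deliver 3→2:  nop
11. crash(4):  <4:✗part t1 ->
12. recover(4):  <4:part t1 ->
13. timeout(0):  <0:coor t2 ->
14. deliver 3→0:  nop
15. deliver 1→2:  nop
16. propose(0,'p'):  <0:coor t3 ->
17. deliver 0→2:  <2:part t1 ->
18. deliver 2→0:  nop
19. deliver 0→3:  <3:part t1 ->
20. deliver 3→0:  nop
21. deliver 0→1:  <1:part t2 ->
22. deliver 1→0:  nop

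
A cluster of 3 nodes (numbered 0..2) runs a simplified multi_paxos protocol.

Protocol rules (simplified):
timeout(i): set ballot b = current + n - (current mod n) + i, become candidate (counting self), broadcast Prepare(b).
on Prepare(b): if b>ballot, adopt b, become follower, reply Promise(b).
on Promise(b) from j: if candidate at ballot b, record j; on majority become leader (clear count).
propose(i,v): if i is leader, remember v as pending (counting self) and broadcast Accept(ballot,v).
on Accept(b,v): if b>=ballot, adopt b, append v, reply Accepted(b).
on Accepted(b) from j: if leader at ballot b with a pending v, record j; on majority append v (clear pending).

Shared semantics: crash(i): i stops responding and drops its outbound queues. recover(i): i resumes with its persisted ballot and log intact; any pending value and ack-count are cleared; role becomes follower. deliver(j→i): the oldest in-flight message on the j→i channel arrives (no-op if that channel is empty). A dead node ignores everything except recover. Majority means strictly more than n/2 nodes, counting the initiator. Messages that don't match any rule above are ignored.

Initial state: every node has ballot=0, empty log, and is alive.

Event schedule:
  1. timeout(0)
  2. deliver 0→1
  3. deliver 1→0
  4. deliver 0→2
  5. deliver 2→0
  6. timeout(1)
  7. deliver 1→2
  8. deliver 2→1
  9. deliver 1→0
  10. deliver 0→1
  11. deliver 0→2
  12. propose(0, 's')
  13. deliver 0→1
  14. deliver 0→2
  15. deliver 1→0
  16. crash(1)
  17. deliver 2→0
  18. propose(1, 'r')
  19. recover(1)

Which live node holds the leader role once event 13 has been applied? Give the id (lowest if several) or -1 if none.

step 1 timeout(0): 0={cand,b=3,log=-}
step 2 deliver 0→1: 1={foll,b=3,log=-}
step 3 deliver 1→0: 0={lead,b=3,log=-}
step 4 deliver 0→2: 2={foll,b=3,log=-}
step 5 deliver 2→0: —
step 6 timeout(1): 1={cand,b=7,log=-}
step 7 deliver 1→2: 2={foll,b=7,log=-}
step 8 deliver 2→1: 1={lead,b=7,log=-}
step 9 deliver 1→0: 0={foll,b=7,log=-}
step 10 deliver 0→1: —
step 11 deliver 0→2: —
step 12 propose(0,'s'): —
step 13 deliver 0→1: —

1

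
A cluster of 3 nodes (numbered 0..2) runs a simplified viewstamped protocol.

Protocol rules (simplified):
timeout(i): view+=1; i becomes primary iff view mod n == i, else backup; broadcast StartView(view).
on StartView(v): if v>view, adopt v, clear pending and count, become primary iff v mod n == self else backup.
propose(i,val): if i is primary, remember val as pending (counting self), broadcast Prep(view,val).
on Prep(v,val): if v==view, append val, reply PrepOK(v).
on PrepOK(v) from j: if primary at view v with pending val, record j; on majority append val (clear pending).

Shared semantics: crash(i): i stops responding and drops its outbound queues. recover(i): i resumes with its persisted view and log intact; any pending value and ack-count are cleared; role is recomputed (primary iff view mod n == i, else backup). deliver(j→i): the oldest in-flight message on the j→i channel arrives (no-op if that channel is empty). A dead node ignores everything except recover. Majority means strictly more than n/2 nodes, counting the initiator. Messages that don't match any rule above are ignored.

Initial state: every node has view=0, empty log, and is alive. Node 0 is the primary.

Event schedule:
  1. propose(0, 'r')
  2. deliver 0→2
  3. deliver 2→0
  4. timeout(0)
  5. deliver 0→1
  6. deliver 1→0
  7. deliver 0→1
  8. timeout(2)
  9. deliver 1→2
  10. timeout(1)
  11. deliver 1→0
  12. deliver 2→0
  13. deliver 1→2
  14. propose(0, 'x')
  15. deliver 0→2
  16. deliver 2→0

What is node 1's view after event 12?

2

[1] propose(0,'r') → ∅
[2] deliver 0→2 → N2(back v0 [r])
[3] deliver 2→0 → N0(prim v0 [r])
[4] timeout(0) → N0(back v1 [r])
[5] deliver 0→1 → N1(back v0 [r])
[6] deliver 1→0 → ∅
[7] deliver 0→1 → N1(prim v1 [r])
[8] timeout(2) → N2(back v1 [r])
[9] deliver 1→2 → ∅
[10] timeout(1) → N1(back v2 [r])
[11] deliver 1→0 → N0(back v2 [r])
[12] deliver 2→0 → ∅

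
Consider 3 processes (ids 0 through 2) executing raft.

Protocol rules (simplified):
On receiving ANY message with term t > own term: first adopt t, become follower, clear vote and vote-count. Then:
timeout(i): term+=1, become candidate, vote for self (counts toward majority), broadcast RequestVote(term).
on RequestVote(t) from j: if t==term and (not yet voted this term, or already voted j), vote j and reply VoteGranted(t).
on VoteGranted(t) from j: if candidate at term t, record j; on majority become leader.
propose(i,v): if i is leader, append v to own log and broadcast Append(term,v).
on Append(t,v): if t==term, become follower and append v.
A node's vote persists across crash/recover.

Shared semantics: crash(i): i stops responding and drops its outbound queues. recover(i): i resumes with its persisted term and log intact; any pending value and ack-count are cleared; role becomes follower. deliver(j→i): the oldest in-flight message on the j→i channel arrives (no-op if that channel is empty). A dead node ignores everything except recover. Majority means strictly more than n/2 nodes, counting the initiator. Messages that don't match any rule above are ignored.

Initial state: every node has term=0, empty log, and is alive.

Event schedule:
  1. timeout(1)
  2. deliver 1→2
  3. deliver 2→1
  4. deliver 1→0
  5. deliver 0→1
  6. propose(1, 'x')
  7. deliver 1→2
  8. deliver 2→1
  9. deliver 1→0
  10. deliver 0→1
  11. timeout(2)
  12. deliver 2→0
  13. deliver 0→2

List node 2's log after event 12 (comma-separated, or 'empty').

1. timeout(1):  <1:cand t1 ->
2. deliver 1→2:  <2:foll t1 ->
3. deliver 2→1:  <1:lead t1 ->
4. deliver 1→0:  <0:foll t1 ->
5. deliver 0→1:  nop
6. propose(1,'x'):  <1:lead t1 x>
7. deliver 1→2:  <2:foll t1 x>
8. deliver 2→1:  nop
9. deliver 1→0:  <0:foll t1 x>
10. deliver 0→1:  nop
11. timeout(2):  <2:cand t2 x>
12. deliver 2→0:  <0:foll t2 x>

x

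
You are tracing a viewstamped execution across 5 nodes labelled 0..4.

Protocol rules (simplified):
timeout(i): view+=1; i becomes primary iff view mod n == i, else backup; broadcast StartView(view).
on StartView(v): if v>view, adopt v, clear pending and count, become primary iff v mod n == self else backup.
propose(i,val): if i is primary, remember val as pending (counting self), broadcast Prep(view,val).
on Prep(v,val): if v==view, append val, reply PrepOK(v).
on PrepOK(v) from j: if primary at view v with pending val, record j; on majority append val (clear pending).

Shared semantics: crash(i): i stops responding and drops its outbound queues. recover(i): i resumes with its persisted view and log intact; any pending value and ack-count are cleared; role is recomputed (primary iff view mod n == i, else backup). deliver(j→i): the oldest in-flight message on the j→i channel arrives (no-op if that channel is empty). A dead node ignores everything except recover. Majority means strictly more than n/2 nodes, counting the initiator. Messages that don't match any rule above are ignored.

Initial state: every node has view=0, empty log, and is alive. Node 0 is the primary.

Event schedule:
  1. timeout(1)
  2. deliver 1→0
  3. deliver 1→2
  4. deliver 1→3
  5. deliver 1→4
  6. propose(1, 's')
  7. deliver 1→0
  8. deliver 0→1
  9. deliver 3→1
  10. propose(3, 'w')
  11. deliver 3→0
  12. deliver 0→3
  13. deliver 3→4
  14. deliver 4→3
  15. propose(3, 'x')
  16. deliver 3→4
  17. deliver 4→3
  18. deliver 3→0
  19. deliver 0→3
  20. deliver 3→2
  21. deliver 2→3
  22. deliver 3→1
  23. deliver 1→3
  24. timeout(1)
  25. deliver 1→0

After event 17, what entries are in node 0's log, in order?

after 1 — timeout(1): n1:prim/v1/[-]
after 2 — deliver 1→0: n0:back/v1/[-]
after 3 — deliver 1→2: n2:back/v1/[-]
after 4 — deliver 1→3: n3:back/v1/[-]
after 5 — deliver 1→4: n4:back/v1/[-]
after 6 — propose(1,'s'): ·
after 7 — deliver 1→0: n0:back/v1/[s]
after 8 — deliver 0→1: ·
after 9 — deliver 3→1: ·
after 10 — propose(3,'w'): ·
after 11 — deliver 3→0: ·
after 12 — deliver 0→3: ·
after 13 — deliver 3→4: ·
after 14 — deliver 4→3: ·
after 15 — propose(3,'x'): ·
after 16 — deliver 3→4: ·
after 17 — deliver 4→3: ·

s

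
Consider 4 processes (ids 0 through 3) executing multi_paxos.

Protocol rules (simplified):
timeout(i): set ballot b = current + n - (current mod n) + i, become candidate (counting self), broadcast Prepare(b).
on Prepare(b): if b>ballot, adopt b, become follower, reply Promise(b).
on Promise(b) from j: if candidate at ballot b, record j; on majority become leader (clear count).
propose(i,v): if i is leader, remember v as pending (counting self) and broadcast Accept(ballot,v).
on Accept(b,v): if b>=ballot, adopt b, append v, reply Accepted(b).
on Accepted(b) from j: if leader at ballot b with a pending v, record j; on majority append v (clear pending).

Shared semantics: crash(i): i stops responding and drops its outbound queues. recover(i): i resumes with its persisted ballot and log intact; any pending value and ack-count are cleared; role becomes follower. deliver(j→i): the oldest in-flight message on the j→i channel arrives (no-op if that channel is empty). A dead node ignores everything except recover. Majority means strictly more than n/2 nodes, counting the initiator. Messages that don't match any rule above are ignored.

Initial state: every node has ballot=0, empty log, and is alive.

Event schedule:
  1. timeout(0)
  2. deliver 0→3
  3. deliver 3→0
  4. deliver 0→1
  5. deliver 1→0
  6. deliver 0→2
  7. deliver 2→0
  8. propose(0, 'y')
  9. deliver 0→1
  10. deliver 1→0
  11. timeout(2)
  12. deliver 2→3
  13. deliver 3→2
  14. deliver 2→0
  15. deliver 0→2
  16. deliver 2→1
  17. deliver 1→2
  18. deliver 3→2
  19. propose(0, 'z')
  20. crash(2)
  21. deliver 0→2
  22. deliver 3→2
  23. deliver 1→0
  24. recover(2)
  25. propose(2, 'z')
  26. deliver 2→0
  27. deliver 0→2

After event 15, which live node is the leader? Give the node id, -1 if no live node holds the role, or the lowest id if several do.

after 1 — timeout(0): n0:cand/b4/[-]
after 2 — deliver 0→3: n3:foll/b4/[-]
after 3 — deliver 3→0: ·
after 4 — deliver 0→1: n1:foll/b4/[-]
after 5 — deliver 1→0: n0:lead/b4/[-]
after 6 — deliver 0→2: n2:foll/b4/[-]
after 7 — deliver 2→0: ·
after 8 — propose(0,'y'): ·
after 9 — deliver 0→1: n1:foll/b4/[y]
after 10 — deliver 1→0: ·
after 11 — timeout(2): n2:cand/b10/[-]
after 12 — deliver 2→3: n3:foll/b10/[-]
after 13 — deliver 3→2: ·
after 14 — deliver 2→0: n0:foll/b10/[-]
after 15 — deliver 0→2: ·

-1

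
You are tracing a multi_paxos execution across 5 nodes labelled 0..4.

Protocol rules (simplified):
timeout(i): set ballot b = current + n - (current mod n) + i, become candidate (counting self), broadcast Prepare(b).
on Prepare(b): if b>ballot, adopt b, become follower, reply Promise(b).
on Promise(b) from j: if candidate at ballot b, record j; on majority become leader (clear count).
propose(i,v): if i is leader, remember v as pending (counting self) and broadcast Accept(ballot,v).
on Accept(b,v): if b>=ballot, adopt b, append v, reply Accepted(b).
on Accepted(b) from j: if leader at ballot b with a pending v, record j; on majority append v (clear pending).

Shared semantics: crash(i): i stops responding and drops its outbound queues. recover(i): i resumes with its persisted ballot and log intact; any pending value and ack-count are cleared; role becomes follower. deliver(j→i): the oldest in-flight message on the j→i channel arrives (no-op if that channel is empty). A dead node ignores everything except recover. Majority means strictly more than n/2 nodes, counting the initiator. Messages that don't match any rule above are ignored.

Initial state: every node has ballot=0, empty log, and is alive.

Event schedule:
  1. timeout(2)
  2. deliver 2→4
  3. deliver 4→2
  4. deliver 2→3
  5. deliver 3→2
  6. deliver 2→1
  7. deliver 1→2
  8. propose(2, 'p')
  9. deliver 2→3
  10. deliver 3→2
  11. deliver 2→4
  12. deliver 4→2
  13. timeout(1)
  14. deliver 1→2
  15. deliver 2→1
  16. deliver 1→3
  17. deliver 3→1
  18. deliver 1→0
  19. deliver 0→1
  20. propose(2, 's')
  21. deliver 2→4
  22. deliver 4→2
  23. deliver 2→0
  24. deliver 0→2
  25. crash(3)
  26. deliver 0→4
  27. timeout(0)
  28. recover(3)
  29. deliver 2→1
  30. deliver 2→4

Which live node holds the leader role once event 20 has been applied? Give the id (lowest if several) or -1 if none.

e1 timeout(2): 2[cand,b=7,-]
e2 deliver 2→4: 4[foll,b=7,-]
e3 deliver 4→2: ·
e4 deliver 2→3: 3[foll,b=7,-]
e5 deliver 3→2: 2[lead,b=7,-]
e6 deliver 2→1: 1[foll,b=7,-]
e7 deliver 1→2: ·
e8 propose(2,'p'): ·
e9 deliver 2→3: 3[foll,b=7,p]
e10 deliver 3→2: ·
e11 deliver 2→4: 4[foll,b=7,p]
e12 deliver 4→2: 2[lead,b=7,p]
e13 timeout(1): 1[cand,b=11,-]
e14 deliver 1→2: 2[foll,b=11,p]
e15 deliver 2→1: ·
e16 deliver 1→3: 3[foll,b=11,p]
e17 deliver 3→1: ·
e18 deliver 1→0: 0[foll,b=11,-]
e19 deliver 0→1: 1[lead,b=11,-]
e20 propose(2,'s'): ·

1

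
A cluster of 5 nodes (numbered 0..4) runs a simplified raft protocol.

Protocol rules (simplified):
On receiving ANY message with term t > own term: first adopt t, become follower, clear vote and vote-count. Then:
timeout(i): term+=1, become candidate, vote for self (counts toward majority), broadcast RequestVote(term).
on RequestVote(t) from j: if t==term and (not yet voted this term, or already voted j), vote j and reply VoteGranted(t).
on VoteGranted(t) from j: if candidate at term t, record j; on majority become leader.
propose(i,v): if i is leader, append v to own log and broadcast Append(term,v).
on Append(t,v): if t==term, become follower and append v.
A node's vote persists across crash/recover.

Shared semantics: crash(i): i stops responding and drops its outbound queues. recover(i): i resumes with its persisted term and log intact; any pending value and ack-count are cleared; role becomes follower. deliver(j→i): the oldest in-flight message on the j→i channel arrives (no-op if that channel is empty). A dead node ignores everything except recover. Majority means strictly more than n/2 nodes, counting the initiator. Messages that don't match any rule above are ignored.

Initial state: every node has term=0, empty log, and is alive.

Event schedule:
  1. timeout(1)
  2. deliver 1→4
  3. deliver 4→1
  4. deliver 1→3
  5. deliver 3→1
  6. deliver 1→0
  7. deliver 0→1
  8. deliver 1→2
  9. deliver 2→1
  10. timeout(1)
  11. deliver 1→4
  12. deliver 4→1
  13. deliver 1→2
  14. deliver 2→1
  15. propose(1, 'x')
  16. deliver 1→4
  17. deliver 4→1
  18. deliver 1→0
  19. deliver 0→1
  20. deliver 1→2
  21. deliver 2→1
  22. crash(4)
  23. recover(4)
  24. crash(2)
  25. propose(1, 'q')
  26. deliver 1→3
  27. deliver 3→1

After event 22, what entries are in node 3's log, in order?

e1 timeout(1): 1[cand,t=1,-]
e2 deliver 1→4: 4[foll,t=1,-]
e3 deliver 4→1: ·
e4 deliver 1→3: 3[foll,t=1,-]
e5 deliver 3→1: 1[lead,t=1,-]
e6 deliver 1→0: 0[foll,t=1,-]
e7 deliver 0→1: ·
e8 deliver 1→2: 2[foll,t=1,-]
e9 deliver 2→1: ·
e10 timeout(1): 1[cand,t=2,-]
e11 deliver 1→4: 4[foll,t=2,-]
e12 deliver 4→1: ·
e13 deliver 1→2: 2[foll,t=2,-]
e14 deliver 2→1: 1[lead,t=2,-]
e15 propose(1,'x'): 1[lead,t=2,x]
e16 deliver 1→4: 4[foll,t=2,x]
e17 deliver 4→1: ·
e18 deliver 1→0: 0[foll,t=2,-]
e19 deliver 0→1: ·
e20 deliver 1→2: 2[foll,t=2,x]
e21 deliver 2→1: ·
e22 crash(4): 4[✗foll,t=2,x]

empty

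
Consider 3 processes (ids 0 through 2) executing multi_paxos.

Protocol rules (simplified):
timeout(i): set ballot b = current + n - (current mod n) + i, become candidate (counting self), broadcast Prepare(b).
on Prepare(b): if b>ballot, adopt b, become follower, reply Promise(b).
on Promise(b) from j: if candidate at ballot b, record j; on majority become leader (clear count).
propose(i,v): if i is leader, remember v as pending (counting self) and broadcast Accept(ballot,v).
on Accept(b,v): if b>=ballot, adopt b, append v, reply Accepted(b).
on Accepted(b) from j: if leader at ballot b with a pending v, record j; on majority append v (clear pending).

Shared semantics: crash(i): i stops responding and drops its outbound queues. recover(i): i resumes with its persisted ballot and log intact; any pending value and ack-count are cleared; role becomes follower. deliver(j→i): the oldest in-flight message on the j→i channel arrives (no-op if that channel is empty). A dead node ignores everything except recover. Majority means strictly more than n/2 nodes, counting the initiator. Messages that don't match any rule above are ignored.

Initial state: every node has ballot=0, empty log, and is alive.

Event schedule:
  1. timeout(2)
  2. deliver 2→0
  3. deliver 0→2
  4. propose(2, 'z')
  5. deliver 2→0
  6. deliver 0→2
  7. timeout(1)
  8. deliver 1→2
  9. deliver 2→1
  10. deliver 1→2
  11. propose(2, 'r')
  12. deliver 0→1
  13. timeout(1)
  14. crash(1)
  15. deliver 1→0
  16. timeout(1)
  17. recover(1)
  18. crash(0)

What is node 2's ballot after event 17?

5

after 1 — timeout(2): n2:cand/b5/[-]
after 2 — deliver 2→0: n0:foll/b5/[-]
after 3 — deliver 0→2: n2:lead/b5/[-]
after 4 — propose(2,'z'): ·
after 5 — deliver 2→0: n0:foll/b5/[z]
after 6 — deliver 0→2: n2:lead/b5/[z]
after 7 — timeout(1): n1:cand/b4/[-]
after 8 — deliver 1→2: ·
after 9 — deliver 2→1: n1:foll/b5/[-]
after 10 — deliver 1→2: ·
after 11 — propose(2,'r'): ·
after 12 — deliver 0→1: ·
after 13 — timeout(1): n1:cand/b7/[-]
after 14 — crash(1): n1:✗cand/b7/[-]
after 15 — deliver 1→0: ·
after 16 — timeout(1): ·
after 17 — recover(1): n1:foll/b7/[-]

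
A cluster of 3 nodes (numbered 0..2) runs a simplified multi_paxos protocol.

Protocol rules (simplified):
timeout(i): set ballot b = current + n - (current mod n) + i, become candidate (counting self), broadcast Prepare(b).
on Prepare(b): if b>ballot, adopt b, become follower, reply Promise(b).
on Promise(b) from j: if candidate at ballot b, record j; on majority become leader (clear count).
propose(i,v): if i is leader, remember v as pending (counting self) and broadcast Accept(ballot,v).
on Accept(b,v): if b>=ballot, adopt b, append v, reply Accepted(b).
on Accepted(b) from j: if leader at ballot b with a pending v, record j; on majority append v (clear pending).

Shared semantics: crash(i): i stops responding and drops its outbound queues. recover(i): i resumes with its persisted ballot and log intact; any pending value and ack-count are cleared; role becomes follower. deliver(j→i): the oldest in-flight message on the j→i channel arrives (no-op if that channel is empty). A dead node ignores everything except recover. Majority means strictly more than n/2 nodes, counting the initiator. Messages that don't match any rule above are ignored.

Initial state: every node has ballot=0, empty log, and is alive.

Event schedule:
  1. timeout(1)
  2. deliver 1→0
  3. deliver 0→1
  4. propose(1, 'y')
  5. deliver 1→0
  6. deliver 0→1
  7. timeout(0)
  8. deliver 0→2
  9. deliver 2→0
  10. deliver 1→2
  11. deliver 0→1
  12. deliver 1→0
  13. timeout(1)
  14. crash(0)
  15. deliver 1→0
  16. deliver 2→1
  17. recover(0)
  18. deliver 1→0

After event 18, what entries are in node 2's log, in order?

step 1 timeout(1): 1={cand,b=4,log=-}
step 2 deliver 1→0: 0={foll,b=4,log=-}
step 3 deliver 0→1: 1={lead,b=4,log=-}
step 4 propose(1,'y'): —
step 5 deliver 1→0: 0={foll,b=4,log=y}
step 6 deliver 0→1: 1={lead,b=4,log=y}
step 7 timeout(0): 0={cand,b=6,log=y}
step 8 deliver 0→2: 2={foll,b=6,log=-}
step 9 deliver 2→0: 0={lead,b=6,log=y}
step 10 deliver 1→2: —
step 11 deliver 0→1: 1={foll,b=6,log=y}
step 12 deliver 1→0: —
step 13 timeout(1): 1={cand,b=10,log=y}
step 14 crash(0): 0={✗lead,b=6,log=y}
step 15 deliver 1→0: —
step 16 deliver 2→1: —
step 17 recover(0): 0={foll,b=6,log=y}
step 18 deliver 1→0: 0={foll,b=10,log=y}

empty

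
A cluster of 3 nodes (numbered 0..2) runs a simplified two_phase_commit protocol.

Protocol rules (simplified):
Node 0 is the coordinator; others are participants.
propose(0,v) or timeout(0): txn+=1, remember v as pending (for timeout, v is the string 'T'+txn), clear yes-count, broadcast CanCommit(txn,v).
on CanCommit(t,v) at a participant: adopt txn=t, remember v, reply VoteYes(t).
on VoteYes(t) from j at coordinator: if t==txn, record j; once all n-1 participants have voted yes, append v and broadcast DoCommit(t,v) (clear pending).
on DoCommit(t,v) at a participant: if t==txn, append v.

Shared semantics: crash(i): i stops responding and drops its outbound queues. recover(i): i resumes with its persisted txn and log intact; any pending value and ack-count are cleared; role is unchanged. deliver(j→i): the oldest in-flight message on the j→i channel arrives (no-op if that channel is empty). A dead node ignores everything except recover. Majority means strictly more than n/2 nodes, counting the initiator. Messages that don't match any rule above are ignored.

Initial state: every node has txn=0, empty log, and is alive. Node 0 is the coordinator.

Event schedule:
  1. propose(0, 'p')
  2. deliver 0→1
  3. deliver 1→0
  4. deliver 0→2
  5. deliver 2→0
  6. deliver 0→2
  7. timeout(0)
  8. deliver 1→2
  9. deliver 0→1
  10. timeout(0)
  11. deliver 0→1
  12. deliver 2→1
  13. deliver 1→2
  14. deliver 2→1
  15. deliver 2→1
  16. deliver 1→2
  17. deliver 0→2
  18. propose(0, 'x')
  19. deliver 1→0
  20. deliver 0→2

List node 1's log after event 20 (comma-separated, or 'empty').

after 1 — propose(0,'p'): n0:coor/t1/[-]
after 2 — deliver 0→1: n1:part/t1/[-]
after 3 — deliver 1→0: ·
after 4 — deliver 0→2: n2:part/t1/[-]
after 5 — deliver 2→0: n0:coor/t1/[p]
after 6 — deliver 0→2: n2:part/t1/[p]
after 7 — timeout(0): n0:coor/t2/[p]
after 8 — deliver 1→2: ·
after 9 — deliver 0→1: n1:part/t1/[p]
after 10 — timeout(0): n0:coor/t3/[p]
after 11 — deliver 0→1: n1:part/t2/[p]
after 12 — deliver 2→1: ·
after 13 — deliver 1→2: ·
after 14 — deliver 2→1: ·
after 15 — deliver 2→1: ·
after 16 — deliver 1→2: ·
after 17 — deliver 0→2: n2:part/t2/[p]
after 18 — propose(0,'x'): n0:coor/t4/[p]
after 19 — deliver 1→0: ·
after 20 — deliver 0→2: n2:part/t3/[p]

p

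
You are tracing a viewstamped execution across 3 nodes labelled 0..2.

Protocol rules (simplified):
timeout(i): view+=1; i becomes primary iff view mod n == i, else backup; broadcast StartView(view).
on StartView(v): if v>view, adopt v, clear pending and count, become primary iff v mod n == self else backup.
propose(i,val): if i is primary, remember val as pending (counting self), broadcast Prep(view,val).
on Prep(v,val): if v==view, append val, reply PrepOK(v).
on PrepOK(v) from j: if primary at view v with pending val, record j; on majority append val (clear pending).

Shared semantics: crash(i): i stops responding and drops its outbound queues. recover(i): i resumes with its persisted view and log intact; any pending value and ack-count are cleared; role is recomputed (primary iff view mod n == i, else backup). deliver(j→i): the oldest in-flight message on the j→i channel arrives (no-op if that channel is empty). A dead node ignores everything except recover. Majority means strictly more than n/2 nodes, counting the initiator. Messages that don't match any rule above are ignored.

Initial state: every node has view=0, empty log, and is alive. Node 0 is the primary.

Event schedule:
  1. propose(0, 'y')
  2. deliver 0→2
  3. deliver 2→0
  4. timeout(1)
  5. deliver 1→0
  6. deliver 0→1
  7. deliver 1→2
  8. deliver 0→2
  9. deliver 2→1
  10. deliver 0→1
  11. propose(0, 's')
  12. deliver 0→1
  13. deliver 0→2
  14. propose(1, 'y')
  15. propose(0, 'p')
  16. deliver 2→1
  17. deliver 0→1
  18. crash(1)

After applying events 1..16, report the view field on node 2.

1

e1 propose(0,'y'): ·
e2 deliver 0→2: 2[back,v=0,y]
e3 deliver 2→0: 0[prim,v=0,y]
e4 timeout(1): 1[prim,v=1,-]
e5 deliver 1→0: 0[back,v=1,y]
e6 deliver 0→1: ·
e7 deliver 1→2: 2[back,v=1,y]
e8 deliver 0→2: ·
e9 deliver 2→1: ·
e10 deliver 0→1: ·
e11 propose(0,'s'): ·
e12 deliver 0→1: ·
e13 deliver 0→2: ·
e14 propose(1,'y'): ·
e15 propose(0,'p'): ·
e16 deliver 2→1: ·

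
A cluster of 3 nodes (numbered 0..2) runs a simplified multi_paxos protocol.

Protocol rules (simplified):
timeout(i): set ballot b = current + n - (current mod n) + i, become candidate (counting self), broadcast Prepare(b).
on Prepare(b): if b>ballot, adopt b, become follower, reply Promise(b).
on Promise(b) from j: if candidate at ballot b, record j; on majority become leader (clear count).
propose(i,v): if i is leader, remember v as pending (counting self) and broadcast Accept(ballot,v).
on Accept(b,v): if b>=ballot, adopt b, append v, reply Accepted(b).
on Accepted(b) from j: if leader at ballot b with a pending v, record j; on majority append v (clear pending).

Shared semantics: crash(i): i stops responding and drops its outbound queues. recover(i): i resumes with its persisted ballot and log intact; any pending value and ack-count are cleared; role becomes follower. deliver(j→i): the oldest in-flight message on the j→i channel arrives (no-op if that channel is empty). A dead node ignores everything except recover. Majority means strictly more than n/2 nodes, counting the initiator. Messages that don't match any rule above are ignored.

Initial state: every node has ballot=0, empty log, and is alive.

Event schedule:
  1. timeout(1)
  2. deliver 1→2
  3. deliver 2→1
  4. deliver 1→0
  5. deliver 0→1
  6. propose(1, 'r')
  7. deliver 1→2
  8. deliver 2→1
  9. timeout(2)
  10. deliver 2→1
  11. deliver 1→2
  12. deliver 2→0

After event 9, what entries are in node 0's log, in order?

after 1 — timeout(1): n1:cand/b4/[-]
after 2 — deliver 1→2: n2:foll/b4/[-]
after 3 — deliver 2→1: n1:lead/b4/[-]
after 4 — deliver 1→0: n0:foll/b4/[-]
after 5 — deliver 0→1: ·
after 6 — propose(1,'r'): ·
after 7 — deliver 1→2: n2:foll/b4/[r]
after 8 — deliver 2→1: n1:lead/b4/[r]
after 9 — timeout(2): n2:cand/b8/[r]

empty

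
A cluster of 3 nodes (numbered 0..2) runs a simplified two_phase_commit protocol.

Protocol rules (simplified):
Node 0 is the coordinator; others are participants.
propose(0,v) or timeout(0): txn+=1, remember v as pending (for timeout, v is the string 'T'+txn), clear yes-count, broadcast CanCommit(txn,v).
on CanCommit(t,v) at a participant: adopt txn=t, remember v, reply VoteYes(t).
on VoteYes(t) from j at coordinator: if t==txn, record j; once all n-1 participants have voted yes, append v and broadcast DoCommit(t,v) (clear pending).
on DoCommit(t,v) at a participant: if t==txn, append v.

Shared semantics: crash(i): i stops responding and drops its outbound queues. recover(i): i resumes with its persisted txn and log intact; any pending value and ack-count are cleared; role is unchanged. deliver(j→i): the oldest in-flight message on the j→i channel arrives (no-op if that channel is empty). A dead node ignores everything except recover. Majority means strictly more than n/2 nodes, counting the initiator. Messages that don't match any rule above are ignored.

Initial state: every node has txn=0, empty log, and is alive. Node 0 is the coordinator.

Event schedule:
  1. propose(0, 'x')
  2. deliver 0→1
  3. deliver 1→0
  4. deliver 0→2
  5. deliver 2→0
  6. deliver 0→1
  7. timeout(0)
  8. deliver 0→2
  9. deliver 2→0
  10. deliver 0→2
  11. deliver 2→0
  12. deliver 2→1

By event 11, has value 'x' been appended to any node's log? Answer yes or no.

e1 propose(0,'x'): 0[coor,t=1,-]
e2 deliver 0→1: 1[part,t=1,-]
e3 deliver 1→0: ·
e4 deliver 0→2: 2[part,t=1,-]
e5 deliver 2→0: 0[coor,t=1,x]
e6 deliver 0→1: 1[part,t=1,x]
e7 timeout(0): 0[coor,t=2,x]
e8 deliver 0→2: 2[part,t=1,x]
e9 deliver 2→0: ·
e10 deliver 0→2: 2[part,t=2,x]
e11 deliver 2→0: ·

yes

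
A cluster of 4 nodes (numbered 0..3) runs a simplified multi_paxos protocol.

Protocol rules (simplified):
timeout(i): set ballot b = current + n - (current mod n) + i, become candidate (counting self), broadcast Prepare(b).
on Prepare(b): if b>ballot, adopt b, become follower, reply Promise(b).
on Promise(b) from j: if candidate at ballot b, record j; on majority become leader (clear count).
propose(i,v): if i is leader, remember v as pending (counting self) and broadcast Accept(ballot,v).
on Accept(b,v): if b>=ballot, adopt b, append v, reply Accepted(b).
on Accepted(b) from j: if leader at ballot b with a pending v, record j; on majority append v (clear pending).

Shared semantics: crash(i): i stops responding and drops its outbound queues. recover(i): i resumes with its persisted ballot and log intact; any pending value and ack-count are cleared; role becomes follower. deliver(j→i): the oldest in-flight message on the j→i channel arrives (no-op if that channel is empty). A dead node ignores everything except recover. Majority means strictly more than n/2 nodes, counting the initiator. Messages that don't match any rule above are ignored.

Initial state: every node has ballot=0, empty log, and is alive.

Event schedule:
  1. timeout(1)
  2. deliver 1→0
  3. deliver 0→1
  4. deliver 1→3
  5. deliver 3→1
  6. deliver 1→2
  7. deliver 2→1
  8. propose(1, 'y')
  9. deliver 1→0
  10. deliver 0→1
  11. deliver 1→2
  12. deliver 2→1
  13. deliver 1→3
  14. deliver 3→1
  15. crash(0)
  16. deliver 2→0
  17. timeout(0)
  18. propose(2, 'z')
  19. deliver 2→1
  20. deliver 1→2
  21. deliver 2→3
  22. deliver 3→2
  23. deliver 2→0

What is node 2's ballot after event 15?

5

after 1 — timeout(1): n1:cand/b5/[-]
after 2 — deliver 1→0: n0:foll/b5/[-]
after 3 — deliver 0→1: ·
after 4 — deliver 1→3: n3:foll/b5/[-]
after 5 — deliver 3→1: n1:lead/b5/[-]
after 6 — deliver 1→2: n2:foll/b5/[-]
after 7 — deliver 2→1: ·
after 8 — propose(1,'y'): ·
after 9 — deliver 1→0: n0:foll/b5/[y]
after 10 — deliver 0→1: ·
after 11 — deliver 1→2: n2:foll/b5/[y]
after 12 — deliver 2→1: n1:lead/b5/[y]
after 13 — deliver 1→3: n3:foll/b5/[y]
after 14 — deliver 3→1: ·
after 15 — crash(0): n0:✗foll/b5/[y]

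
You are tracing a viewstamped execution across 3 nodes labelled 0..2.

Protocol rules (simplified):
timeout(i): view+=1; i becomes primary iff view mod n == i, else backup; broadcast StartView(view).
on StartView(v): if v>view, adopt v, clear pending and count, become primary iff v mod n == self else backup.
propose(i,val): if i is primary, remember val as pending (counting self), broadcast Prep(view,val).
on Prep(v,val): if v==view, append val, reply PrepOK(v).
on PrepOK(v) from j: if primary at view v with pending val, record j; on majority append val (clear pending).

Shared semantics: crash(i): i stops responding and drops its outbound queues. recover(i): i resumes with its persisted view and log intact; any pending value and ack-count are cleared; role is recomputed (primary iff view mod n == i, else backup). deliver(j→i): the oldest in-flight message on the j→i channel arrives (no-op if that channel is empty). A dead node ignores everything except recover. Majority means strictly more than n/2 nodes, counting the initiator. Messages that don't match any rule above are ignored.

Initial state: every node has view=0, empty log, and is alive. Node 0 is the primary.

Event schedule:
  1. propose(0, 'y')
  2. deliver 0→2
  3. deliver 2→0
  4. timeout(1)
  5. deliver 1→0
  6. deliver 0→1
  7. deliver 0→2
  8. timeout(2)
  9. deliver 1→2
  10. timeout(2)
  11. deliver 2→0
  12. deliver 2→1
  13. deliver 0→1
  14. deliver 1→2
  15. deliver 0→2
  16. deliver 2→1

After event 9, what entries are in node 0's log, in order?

y

[1] propose(0,'y') → ∅
[2] deliver 0→2 → N2(back v0 [y])
[3] deliver 2→0 → N0(prim v0 [y])
[4] timeout(1) → N1(prim v1 [-])
[5] deliver 1→0 → N0(back v1 [y])
[6] deliver 0→1 → ∅
[7] deliver 0→2 → ∅
[8] timeout(2) → N2(back v1 [y])
[9] deliver 1→2 → ∅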